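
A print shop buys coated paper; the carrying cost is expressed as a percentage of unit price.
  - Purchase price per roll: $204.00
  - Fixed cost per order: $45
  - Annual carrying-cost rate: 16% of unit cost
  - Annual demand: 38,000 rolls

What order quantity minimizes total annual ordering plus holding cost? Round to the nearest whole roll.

324 rolls

H = i·C = 0.16 × $204 = $32.6400 per roll-year
2DS/H = 2·38,000·45/32.64 = 104,779.41
EOQ = √104,779.41 ≈ 323.70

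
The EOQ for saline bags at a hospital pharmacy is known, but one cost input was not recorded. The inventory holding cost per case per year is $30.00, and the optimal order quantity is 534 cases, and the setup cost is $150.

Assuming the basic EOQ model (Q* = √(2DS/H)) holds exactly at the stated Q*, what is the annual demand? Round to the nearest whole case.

28,516 cases per year

EOQ relation: Q² = 2DS/H, so rearrange for the unknown.
D = Q²H / (2S) = 534² × 30 / (2 × 150) = 28,515.60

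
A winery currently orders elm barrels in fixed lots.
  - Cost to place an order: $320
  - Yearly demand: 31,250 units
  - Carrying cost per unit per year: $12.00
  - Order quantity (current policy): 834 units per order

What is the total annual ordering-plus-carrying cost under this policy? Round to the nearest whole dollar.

Annual ordering cost = (D/Q)·S = (31,250/834) × 320 = $11,990.41
Annual holding cost  = (Q/2)·H = (834/2) × 12 = $5,004.00
Total = $11,990.41 + $5,004.00 = $16,994.41

$16,994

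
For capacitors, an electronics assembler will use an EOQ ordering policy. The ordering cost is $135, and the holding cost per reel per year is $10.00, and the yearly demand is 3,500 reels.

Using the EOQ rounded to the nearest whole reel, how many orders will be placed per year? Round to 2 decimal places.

Q* = √(2·D·S / H) = √(2·3,500·135 / 10) = √94,500.0 ≈ 307.41 → Q = 307
Orders per year = D/Q = 3,500 / 307 = 11.401

11.40 orders per year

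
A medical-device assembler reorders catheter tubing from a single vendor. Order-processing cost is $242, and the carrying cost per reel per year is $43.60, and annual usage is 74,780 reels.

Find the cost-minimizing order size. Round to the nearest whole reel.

Optimal lot size Q* = (2 × 74,780 × $242 / $43.6)^½ ≈ 911.11

911 reels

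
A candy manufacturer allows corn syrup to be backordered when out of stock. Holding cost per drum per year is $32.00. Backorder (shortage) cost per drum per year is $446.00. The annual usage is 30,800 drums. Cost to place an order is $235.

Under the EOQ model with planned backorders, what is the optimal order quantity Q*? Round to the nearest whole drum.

696 drums

Q* = √(2DS/H) · √((H + b)/b)
   = √(2 × 30,800 × 235 / 32) · √((32 + 446) / 446)
   = 672.588 × 1.0353 ≈ 696.30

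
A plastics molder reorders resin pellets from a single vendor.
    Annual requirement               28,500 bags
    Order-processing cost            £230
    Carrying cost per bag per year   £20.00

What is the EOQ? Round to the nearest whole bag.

810 bags

Optimal lot size Q* = (2 × 28,500 × £230 / £20)^½ ≈ 809.63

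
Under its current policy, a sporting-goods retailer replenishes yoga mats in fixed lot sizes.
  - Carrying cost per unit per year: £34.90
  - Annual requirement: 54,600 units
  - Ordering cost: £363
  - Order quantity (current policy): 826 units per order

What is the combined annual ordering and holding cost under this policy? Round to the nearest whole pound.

£38,409

Orders/yr = 54,600/826 = 66.102; ordering cost = 66.102 × £363 = £23,994.92
Average inventory = 826/2 = 413; holding cost = 413 × £34.9 = £14,413.70
Total = £23,994.92 + £14,413.70 = £38,408.62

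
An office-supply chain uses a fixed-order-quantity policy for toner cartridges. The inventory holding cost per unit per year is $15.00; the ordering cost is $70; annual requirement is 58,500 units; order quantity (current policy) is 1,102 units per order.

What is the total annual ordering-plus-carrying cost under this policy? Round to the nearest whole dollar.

$11,981

Annual ordering cost = (D/Q)·S = (58,500/1,102) × 70 = $3,715.97
Annual holding cost  = (Q/2)·H = (1,102/2) × 15 = $8,265.00
Total = $3,715.97 + $8,265.00 = $11,980.97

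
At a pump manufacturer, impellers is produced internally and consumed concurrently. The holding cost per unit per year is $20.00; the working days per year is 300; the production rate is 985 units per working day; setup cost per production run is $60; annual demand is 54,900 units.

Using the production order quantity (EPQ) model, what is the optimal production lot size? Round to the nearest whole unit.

636 units

d = 54,900/300 = 183.0000 units/day;  effective holding cost H(1 − d/p) = 20·(1 − 183.0000/985) = 16.28426
Q* = √(2DS / H_eff) = √(2·54,900·60 / 16.28426) ≈ 636.05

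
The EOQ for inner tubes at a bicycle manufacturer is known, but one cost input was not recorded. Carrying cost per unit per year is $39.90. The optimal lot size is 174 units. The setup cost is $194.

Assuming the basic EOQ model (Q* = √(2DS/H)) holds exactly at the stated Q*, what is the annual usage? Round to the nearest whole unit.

EOQ relation: Q² = 2DS/H, so rearrange for the unknown.
D = Q²H / (2S) = 174² × 39.9 / (2 × 194) = 3,113.43

3,113 units per year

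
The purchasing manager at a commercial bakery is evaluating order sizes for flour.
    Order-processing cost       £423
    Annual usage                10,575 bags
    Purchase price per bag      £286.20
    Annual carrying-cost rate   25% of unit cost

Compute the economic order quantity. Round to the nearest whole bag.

H = i·C = 0.25 × £286.2 = £71.5500 per bag-year
EOQ = √(2DS/H) = √(2 × 10,575 × 423 / 71.55)
    = √(125,037.74) ≈ 353.61

354 bags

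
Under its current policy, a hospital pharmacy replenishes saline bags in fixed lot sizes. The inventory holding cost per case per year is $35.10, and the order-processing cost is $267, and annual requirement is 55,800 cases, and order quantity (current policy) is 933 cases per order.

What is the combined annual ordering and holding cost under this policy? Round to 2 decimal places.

Ordering: D/Q × S = 55,800/933 × $267 = $15,968.49
Holding:  Q/2 × H = 933/2 × $35.1 = $16,374.15
Total = $15,968.49 + $16,374.15 = $32,342.64

$32,342.64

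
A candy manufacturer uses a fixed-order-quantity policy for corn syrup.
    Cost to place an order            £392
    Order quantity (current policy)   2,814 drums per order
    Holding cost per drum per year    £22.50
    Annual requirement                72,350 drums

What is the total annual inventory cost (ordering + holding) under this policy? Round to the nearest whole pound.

£41,736

Annual ordering cost = (D/Q)·S = (72,350/2,814) × 392 = £10,078.61
Annual holding cost  = (Q/2)·H = (2,814/2) × 22.5 = £31,657.50
Total = £10,078.61 + £31,657.50 = £41,736.11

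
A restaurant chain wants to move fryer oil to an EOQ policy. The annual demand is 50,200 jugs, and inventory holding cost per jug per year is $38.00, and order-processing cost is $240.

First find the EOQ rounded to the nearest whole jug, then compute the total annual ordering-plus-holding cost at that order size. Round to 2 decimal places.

2DS/H = 2·50,200·240/38 = 634,105.26
EOQ = √634,105.26 ≈ 796.31 → Q = 796 jugs
Orders/yr = 50,200/796 = 63.065; ordering cost = 63.065 × $240 = $15,135.68
Average inventory = 796/2 = 398; holding cost = 398 × $38 = $15,124.00
Total = $15,135.68 + $15,124.00 = $30,259.68

$30,259.68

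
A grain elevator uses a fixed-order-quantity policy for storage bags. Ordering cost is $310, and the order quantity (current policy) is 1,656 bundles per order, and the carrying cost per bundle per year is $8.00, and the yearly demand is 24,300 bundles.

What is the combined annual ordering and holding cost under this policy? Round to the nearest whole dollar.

Annual ordering cost = (D/Q)·S = (24,300/1,656) × 310 = $4,548.91
Annual holding cost  = (Q/2)·H = (1,656/2) × 8 = $6,624.00
Total = $4,548.91 + $6,624.00 = $11,172.91

$11,173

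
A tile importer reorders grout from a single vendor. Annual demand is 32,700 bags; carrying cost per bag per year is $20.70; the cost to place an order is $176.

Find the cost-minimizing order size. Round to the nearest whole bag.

Q* = √(2·D·S / H) = √(2·32,700·176 / 20.7) = √556,058.0 ≈ 745.69

746 bags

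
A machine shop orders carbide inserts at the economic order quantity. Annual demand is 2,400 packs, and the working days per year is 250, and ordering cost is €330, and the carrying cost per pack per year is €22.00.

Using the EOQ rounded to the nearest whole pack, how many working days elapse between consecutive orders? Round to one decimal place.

Q* = √(2·D·S / H) = √(2·2,400·330 / 22) = √72,000.0 ≈ 268.33 → Q = 268 packs
Days between orders = 250 / (D/Q) = 250 / 8.955 ≈ 27.917

27.9 days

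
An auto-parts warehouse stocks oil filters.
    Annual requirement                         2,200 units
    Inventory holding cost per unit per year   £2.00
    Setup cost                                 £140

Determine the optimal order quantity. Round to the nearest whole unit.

555 units

EOQ = √(2DS/H) = √(2 × 2,200 × 140 / 2)
    = √(308,000.00) ≈ 554.98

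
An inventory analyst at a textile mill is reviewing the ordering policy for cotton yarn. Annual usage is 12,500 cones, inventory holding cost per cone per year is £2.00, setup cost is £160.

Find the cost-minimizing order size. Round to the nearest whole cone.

1,414 cones

Q* = √(2·D·S / H) = √(2·12,500·160 / 2) = √2,000,000.0 ≈ 1,414.21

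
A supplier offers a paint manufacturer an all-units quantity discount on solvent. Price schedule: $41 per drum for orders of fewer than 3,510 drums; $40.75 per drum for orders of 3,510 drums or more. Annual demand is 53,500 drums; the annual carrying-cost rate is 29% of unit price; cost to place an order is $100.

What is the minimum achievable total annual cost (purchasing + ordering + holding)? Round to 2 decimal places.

H₁ = 29%×$41 = $11.8900;  H₂ = 29%×$40.75 = $11.8175
EOQ₁ = √(2×53,500×100/11.8900) = 948.64  (< 3,510, feasible at tier 1)
EOQ₂ = √(2×53,500×100/11.8175) = 951.54  (< 3,510 → use Q = 3,510 at tier-2 price)
TC(tier 1 (EOQ₁), Q≈948.6) = $2,204,779.32
TC(tier 2, Q≈3,510.0) = $2,202,388.93
Minimum at tier 2: $2,202,388.93

$2,202,388.93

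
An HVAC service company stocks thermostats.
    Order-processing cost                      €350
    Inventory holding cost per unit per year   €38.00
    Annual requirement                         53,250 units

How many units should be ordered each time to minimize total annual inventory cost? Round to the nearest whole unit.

Q* = √(2·D·S / H) = √(2·53,250·350 / 38) = √980,921.1 ≈ 990.41

990 units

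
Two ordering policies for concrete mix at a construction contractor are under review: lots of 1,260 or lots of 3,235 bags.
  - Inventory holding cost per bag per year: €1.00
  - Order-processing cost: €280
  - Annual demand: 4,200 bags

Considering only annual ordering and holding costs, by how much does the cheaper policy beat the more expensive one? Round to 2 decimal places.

€417.69

Annual cost at Q: ordering D·S/Q plus holding Q·H/2.
TC(1,260) = (4,200/1,260)×280 + (1,260/2)×1 = €1,563.33
TC(3,235) = (4,200/3,235)×280 + (3,235/2)×1 = €1,981.02
Cheaper: Q = 1,260.  Difference = €417.69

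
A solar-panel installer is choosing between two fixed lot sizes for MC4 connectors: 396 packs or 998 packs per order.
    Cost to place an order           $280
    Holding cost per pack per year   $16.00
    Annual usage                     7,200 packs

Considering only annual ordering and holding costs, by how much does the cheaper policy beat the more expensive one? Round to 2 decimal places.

$1,745.13

TC(Q) = (D/Q)S + (Q/2)H
TC(396) = (7,200/396)×280 + (396/2)×16 = $8,258.91
TC(998) = (7,200/998)×280 + (998/2)×16 = $10,004.04
Cheaper: Q = 396.  Difference = $1,745.13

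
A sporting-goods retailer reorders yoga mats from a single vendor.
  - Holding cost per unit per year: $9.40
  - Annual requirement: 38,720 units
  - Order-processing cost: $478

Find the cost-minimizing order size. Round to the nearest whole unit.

Q* = √(2·D·S / H) = √(2·38,720·478 / 9.4) = √3,937,906.4 ≈ 1,984.42

1,984 units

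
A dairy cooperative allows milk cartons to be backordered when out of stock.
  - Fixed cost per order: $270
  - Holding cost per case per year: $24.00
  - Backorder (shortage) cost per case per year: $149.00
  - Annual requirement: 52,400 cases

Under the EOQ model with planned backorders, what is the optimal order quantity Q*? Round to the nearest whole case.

Basic EOQ = √(2·52,400·270/24) = 1,085.818
Backorder adjustment √((H+b)/b) = √((24+149)/149) = 1.0775
Q* = 1,085.818 × 1.0775 ≈ 1,170.00

1,170 cases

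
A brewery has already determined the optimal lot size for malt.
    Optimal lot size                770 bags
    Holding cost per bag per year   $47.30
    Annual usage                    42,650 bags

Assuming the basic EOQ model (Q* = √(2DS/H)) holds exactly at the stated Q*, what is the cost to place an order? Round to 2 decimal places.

$328.77

Since Q* = (2DS/H)^½, squaring gives Q*²·H = 2DS.
S = Q²H / (2D) = 770² × 47.3 / (2 × 42,650) = 328.7710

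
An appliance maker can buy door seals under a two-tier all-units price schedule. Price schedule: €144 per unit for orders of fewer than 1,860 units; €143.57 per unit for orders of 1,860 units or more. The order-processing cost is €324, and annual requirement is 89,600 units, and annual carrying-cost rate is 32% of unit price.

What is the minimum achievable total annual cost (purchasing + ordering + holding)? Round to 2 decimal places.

H₁ = 32%×€144 = €46.0800;  H₂ = 32%×€143.57 = €45.9424
EOQ₁ = √(2×89,600×324/46.0800) = 1,122.50  (< 1,860, feasible at tier 1)
EOQ₂ = √(2×89,600×324/45.9424) = 1,124.18  (< 1,860 → use Q = 1,860 at tier-2 price)
TC(tier 1 (EOQ₁), Q≈1,122.5) = €12,954,124.67
TC(tier 2, Q≈1,860.0) = €12,922,206.17
Minimum at tier 2: €12,922,206.17

€12,922,206.17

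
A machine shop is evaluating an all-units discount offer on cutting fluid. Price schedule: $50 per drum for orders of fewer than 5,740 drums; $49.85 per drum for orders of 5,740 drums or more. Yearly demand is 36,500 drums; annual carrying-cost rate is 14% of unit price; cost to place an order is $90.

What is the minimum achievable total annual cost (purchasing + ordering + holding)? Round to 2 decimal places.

H₁ = 14%×$50 = $7.0000;  H₂ = 14%×$49.85 = $6.9790
EOQ₁ = √(2×36,500×90/7.0000) = 968.80  (< 5,740, feasible at tier 1)
EOQ₂ = √(2×36,500×90/6.9790) = 970.26  (< 5,740 → use Q = 5,740 at tier-2 price)
TC(tier 1 (EOQ₁), Q≈968.8) = $1,831,781.59
TC(tier 2, Q≈5,740.0) = $1,840,127.03
Minimum at tier 1 (EOQ₁): $1,831,781.59

$1,831,781.59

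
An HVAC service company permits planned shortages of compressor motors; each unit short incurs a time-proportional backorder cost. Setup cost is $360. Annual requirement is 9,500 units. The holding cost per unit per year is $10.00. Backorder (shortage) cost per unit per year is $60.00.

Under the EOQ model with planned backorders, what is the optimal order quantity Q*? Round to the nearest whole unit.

893 units

Q* = √(2DS/H) · √((H + b)/b)
   = √(2 × 9,500 × 360 / 10) · √((10 + 60) / 60)
   = 827.043 × 1.0801 ≈ 893.31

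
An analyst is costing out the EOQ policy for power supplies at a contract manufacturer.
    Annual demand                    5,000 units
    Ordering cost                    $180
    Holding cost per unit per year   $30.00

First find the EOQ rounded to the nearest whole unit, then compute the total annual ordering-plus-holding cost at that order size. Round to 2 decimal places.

$7,348.47

2DS/H = 2·5,000·180/30 = 60,000.00
EOQ = √60,000.00 ≈ 244.95 → Q = 245 units
Annual ordering cost = (D/Q)·S = (5,000/245) × 180 = $3,673.47
Annual holding cost  = (Q/2)·H = (245/2) × 30 = $3,675.00
Total = $3,673.47 + $3,675.00 = $7,348.47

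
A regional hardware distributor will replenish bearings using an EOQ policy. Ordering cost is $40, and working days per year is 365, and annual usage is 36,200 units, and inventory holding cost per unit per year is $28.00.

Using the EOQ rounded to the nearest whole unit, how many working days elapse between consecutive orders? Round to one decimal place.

Optimal lot size Q* = (2 × 36,200 × $40 / $28)^½ ≈ 321.60 → Q = 322 units
T = Q/D × 365 days = 322/36,200 × 365 = 3.247 days

3.2 days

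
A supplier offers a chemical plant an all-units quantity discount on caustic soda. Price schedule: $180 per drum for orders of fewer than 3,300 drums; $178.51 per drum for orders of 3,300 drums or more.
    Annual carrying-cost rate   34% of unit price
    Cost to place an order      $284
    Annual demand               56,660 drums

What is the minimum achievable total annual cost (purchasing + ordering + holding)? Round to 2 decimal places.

$10,219,396.90

H₁ = 34%×$180 = $61.2000;  H₂ = 34%×$178.51 = $60.6934
EOQ₁ = √(2×56,660×284/61.2000) = 725.16  (< 3,300, feasible at tier 1)
EOQ₂ = √(2×56,660×284/60.6934) = 728.18  (< 3,300 → use Q = 3,300 at tier-2 price)
TC(tier 1 (EOQ₁), Q≈725.2) = $10,243,180.09
TC(tier 2, Q≈3,300.0) = $10,219,396.90
Minimum at tier 2: $10,219,396.90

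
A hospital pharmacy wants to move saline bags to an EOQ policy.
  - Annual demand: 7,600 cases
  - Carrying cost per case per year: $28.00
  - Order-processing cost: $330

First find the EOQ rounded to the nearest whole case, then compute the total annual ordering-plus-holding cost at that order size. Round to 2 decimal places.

$11,851.08

EOQ = √(2DS/H) = √(2 × 7,600 × 330 / 28)
    = √(179,142.86) ≈ 423.25 → Q = 423 cases
Annual ordering cost = (D/Q)·S = (7,600/423) × 330 = $5,929.08
Annual holding cost  = (Q/2)·H = (423/2) × 28 = $5,922.00
Total = $5,929.08 + $5,922.00 = $11,851.08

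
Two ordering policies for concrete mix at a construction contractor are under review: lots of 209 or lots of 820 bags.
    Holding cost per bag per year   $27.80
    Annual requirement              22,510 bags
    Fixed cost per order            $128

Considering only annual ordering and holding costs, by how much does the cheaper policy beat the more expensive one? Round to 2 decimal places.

Annual cost at Q: ordering D·S/Q plus holding Q·H/2.
TC(209) = (22,510/209)×128 + (209/2)×27.8 = $16,691.13
TC(820) = (22,510/820)×128 + (820/2)×27.8 = $14,911.76
Cheaper: Q = 820.  Difference = $1,779.37

$1,779.37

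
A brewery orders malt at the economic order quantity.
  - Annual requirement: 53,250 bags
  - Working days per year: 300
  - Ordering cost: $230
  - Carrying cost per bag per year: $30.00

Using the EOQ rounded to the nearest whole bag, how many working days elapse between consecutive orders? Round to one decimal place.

5.1 days

Q* = √(2·D·S / H) = √(2·53,250·230 / 30) = √816,500.0 ≈ 903.60 → Q = 904 bags
T = Q/D × 300 days = 904/53,250 × 300 = 5.093 days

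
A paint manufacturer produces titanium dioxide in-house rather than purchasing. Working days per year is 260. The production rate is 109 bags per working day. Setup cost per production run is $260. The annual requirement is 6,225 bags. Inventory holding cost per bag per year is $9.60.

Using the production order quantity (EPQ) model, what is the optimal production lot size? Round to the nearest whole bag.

657 bags

d = 6,225/260 = 23.9423 bags/day;  effective holding cost H(1 − d/p) = 9.6·(1 − 23.9423/109) = 7.49132
Q* = √(2DS / H_eff) = √(2·6,225·260 / 7.49132) ≈ 657.34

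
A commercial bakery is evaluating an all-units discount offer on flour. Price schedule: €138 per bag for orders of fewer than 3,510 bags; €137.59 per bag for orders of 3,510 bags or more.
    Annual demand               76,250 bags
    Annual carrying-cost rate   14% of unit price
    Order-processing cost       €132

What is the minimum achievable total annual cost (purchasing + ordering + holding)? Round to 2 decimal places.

H₁ = 14%×€138 = €19.3200;  H₂ = 14%×€137.59 = €19.2626
EOQ₁ = √(2×76,250×132/19.3200) = 1,020.75  (< 3,510, feasible at tier 1)
EOQ₂ = √(2×76,250×132/19.2626) = 1,022.27  (< 3,510 → use Q = 3,510 at tier-2 price)
TC(tier 1 (EOQ₁), Q≈1,020.7) = €10,542,220.84
TC(tier 2, Q≈3,510.0) = €10,527,910.88
Minimum at tier 2: €10,527,910.88

€10,527,910.88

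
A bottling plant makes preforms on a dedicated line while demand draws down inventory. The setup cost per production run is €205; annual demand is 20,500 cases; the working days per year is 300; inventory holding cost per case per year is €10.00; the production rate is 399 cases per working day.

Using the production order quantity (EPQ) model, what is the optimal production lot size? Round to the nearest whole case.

1,007 cases

d = 20,500/300 = 68.3333 cases/day;  effective holding cost H(1 − d/p) = 10·(1 − 68.3333/399) = 8.28739
Q* = √(2DS / H_eff) = √(2·20,500·205 / 8.28739) ≈ 1,007.07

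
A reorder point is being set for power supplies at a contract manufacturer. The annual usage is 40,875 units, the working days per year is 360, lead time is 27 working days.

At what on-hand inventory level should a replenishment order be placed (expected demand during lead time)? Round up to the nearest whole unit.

3,066 units

Daily demand d = 40,875 / 360 = 113.542 units/day
Demand during lead time = 113.542 × 27 = 3,065.62
Reorder point = 3,065.62 → round up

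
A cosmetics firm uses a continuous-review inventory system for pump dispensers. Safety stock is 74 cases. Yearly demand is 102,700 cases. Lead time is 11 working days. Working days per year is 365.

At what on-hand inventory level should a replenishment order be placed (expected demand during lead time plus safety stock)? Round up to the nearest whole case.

Daily demand d = 102,700 / 365 = 281.370 cases/day
Demand during lead time = 281.370 × 11 = 3,095.07
Reorder point = 3,095.07 + 74 = 3,169.07 → round up

3,170 cases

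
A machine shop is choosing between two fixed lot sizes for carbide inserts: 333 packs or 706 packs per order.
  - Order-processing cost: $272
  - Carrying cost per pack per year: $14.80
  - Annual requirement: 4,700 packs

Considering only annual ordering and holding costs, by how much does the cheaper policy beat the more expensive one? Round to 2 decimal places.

$731.93

For each Q, cost = (D/Q)·S + (Q/2)·H.
TC(333) = (4,700/333)×272 + (333/2)×14.8 = $6,303.24
TC(706) = (4,700/706)×272 + (706/2)×14.8 = $7,035.16
Lots of 333 are cheaper by $731.93.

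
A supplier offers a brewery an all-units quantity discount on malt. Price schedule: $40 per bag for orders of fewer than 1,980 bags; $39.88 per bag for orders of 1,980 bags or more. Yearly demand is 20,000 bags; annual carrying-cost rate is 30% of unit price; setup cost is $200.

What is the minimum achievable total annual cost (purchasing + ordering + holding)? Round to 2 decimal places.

H₁ = 30%×$40 = $12.0000;  H₂ = 30%×$39.88 = $11.9640
EOQ₁ = √(2×20,000×200/12.0000) = 816.50  (< 1,980, feasible at tier 1)
EOQ₂ = √(2×20,000×200/11.9640) = 817.72  (< 1,980 → use Q = 1,980 at tier-2 price)
TC(tier 1 (EOQ₁), Q≈816.5) = $809,797.96
TC(tier 2, Q≈1,980.0) = $811,464.56
Minimum at tier 1 (EOQ₁): $809,797.96

$809,797.96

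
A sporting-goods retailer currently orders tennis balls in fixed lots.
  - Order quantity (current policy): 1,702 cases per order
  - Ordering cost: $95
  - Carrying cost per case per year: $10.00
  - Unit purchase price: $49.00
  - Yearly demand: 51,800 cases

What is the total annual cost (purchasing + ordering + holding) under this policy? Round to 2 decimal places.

$2,549,601.30

Annual ordering cost = (D/Q)·S = (51,800/1,702) × 95 = $2,891.30
Annual holding cost  = (Q/2)·H = (1,702/2) × 10 = $8,510.00
Purchase cost = D·C = 51,800 × 49 = $2,538,200.00
Total = $2,891.30 + $8,510.00 + $2,538,200.00 = $2,549,601.30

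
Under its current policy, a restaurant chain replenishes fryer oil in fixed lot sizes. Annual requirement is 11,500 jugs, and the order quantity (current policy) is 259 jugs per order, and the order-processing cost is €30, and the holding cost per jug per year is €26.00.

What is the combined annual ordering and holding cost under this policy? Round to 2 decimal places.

€4,699.05

Ordering: D/Q × S = 11,500/259 × €30 = €1,332.05
Holding:  Q/2 × H = 259/2 × €26 = €3,367.00
Total = €1,332.05 + €3,367.00 = €4,699.05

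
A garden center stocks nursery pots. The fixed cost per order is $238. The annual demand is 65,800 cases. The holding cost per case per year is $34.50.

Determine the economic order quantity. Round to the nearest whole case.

EOQ = √(2DS/H) = √(2 × 65,800 × 238 / 34.5)
    = √(907,849.28) ≈ 952.81

953 cases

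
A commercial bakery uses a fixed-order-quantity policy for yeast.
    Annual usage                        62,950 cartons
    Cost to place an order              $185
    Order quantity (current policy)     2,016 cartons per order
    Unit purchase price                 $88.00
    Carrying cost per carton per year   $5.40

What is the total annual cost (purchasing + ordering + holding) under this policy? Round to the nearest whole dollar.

Orders/yr = 62,950/2,016 = 31.225; ordering cost = 31.225 × $185 = $5,776.66
Average inventory = 2,016/2 = 1008; holding cost = 1008 × $5.4 = $5,443.20
Purchase cost = D·C = 62,950 × 88 = $5,539,600.00
Total = $5,776.66 + $5,443.20 + $5,539,600.00 = $5,550,819.86

$5,550,820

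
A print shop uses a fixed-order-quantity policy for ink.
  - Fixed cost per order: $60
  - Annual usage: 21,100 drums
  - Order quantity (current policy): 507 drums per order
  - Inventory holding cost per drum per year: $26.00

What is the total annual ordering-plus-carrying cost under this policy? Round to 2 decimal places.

$9,088.04

Orders/yr = 21,100/507 = 41.617; ordering cost = 41.617 × $60 = $2,497.04
Average inventory = 507/2 = 253.5; holding cost = 253.5 × $26 = $6,591.00
Total = $2,497.04 + $6,591.00 = $9,088.04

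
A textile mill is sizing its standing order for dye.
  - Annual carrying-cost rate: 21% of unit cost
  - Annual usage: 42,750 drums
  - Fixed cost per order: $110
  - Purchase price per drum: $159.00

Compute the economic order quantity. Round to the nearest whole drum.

531 drums

H = i·C = 0.21 × $159 = $33.3900 per drum-year
Q* = √(2·D·S / H) = √(2·42,750·110 / 33.39) = √281,671.2 ≈ 530.73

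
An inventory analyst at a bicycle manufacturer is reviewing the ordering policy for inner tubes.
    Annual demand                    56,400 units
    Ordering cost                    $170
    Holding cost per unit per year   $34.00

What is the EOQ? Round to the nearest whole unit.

Optimal lot size Q* = (2 × 56,400 × $170 / $34)^½ ≈ 751.00

751 units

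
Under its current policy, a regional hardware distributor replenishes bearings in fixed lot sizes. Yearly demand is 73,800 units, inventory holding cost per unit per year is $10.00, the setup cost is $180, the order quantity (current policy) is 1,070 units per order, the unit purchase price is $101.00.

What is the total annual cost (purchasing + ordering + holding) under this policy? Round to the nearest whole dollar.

$7,471,565

Annual ordering cost = (D/Q)·S = (73,800/1,070) × 180 = $12,414.95
Annual holding cost  = (Q/2)·H = (1,070/2) × 10 = $5,350.00
Purchase cost = D·C = 73,800 × 101 = $7,453,800.00
Total = $12,414.95 + $5,350.00 + $7,453,800.00 = $7,471,564.95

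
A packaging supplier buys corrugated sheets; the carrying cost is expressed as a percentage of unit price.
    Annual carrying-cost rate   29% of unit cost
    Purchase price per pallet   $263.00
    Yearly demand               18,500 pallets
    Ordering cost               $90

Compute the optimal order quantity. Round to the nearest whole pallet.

209 pallets

Holding cost per pallet per year: H = 29% × $263 = $76.2700
2DS/H = 2·18,500·90/76.27 = 43,660.68
EOQ = √43,660.68 ≈ 208.95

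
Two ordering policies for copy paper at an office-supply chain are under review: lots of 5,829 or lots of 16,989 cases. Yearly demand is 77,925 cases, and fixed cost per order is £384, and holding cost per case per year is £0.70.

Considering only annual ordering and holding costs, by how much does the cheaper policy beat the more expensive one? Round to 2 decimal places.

For each Q, cost = (D/Q)·S + (Q/2)·H.
TC(5,829) = (77,925/5,829)×384 + (5,829/2)×0.7 = £7,173.65
TC(16,989) = (77,925/16,989)×384 + (16,989/2)×0.7 = £7,707.48
Cheaper: Q = 5,829.  Difference = £533.82

£533.82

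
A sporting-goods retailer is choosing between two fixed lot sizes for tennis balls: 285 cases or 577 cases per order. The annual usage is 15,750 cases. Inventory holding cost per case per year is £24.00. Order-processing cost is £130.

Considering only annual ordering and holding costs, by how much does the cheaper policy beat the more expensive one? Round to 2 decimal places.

TC(Q) = (D/Q)S + (Q/2)H
TC(285) = (15,750/285)×130 + (285/2)×24 = £10,604.21
TC(577) = (15,750/577)×130 + (577/2)×24 = £10,472.53
|ΔTC| = |£10,604.21 − £10,472.53| = £131.68

£131.68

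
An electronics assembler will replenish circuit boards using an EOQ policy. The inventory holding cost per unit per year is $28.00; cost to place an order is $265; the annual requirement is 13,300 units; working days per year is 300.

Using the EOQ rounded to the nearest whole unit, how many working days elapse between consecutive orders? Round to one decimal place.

11.3 days

2DS/H = 2·13,300·265/28 = 251,750.00
EOQ = √251,750.00 ≈ 501.75 → Q = 502 units
Days between orders = 300 / (D/Q) = 300 / 26.494 ≈ 11.323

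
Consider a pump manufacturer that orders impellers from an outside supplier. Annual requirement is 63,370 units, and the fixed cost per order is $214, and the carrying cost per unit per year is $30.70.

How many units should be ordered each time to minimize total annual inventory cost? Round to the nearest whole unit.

940 units

Optimal lot size Q* = (2 × 63,370 × $214 / $30.7)^½ ≈ 939.93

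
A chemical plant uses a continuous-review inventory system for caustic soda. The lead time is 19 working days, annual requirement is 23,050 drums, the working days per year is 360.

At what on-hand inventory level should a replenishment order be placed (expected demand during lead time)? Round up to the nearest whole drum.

Daily demand d = 23,050 / 360 = 64.028 drums/day
Demand during lead time = 64.028 × 19 = 1,216.53
Reorder point = 1,216.53 → round up

1,217 drums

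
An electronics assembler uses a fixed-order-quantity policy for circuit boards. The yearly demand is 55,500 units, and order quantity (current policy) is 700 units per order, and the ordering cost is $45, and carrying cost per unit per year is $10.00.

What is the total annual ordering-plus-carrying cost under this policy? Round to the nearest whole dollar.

$7,068

Ordering: D/Q × S = 55,500/700 × $45 = $3,567.86
Holding:  Q/2 × H = 700/2 × $10 = $3,500.00
Total = $3,567.86 + $3,500.00 = $7,067.86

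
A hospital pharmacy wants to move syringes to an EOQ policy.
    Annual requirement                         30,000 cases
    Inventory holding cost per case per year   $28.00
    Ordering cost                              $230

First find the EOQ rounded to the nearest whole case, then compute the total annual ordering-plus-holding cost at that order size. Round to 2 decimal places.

2DS/H = 2·30,000·230/28 = 492,857.14
EOQ = √492,857.14 ≈ 702.04 → Q = 702 cases
Ordering: D/Q × S = 30,000/702 × $230 = $9,829.06
Holding:  Q/2 × H = 702/2 × $28 = $9,828.00
Total = $9,829.06 + $9,828.00 = $19,657.06

$19,657.06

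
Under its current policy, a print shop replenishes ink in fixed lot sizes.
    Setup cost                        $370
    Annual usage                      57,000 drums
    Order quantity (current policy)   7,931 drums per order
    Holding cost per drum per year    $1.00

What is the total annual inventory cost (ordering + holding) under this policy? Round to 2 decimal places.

$6,624.69

Annual ordering cost = (D/Q)·S = (57,000/7,931) × 370 = $2,659.19
Annual holding cost  = (Q/2)·H = (7,931/2) × 1 = $3,965.50
Total = $2,659.19 + $3,965.50 = $6,624.69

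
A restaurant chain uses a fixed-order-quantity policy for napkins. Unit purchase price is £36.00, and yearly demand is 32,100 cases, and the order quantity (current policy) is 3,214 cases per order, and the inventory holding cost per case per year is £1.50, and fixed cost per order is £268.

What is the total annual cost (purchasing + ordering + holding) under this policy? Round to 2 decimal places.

Orders/yr = 32,100/3,214 = 9.988; ordering cost = 9.988 × £268 = £2,676.66
Average inventory = 3,214/2 = 1607; holding cost = 1607 × £1.5 = £2,410.50
Purchase cost = D·C = 32,100 × 36 = £1,155,600.00
Total = £2,676.66 + £2,410.50 + £1,155,600.00 = £1,160,687.16

£1,160,687.16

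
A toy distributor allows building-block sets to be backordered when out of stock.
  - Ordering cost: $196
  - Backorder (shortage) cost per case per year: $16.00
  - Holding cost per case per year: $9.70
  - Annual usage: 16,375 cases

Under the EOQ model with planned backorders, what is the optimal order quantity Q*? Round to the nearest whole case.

1,031 cases

Q* = √(2DS/H) · √((H + b)/b)
   = √(2 × 16,375 × 196 / 9.7) · √((9.7 + 16) / 16)
   = 813.482 × 1.2674 ≈ 1,030.99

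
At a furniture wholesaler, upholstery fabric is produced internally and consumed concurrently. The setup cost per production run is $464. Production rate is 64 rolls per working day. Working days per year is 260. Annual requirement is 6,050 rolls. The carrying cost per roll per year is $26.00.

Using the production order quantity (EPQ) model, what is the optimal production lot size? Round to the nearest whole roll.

Daily demand d = 6,050/260 = 23.269; p = 64; 1 − d/p = 0.63642
EPQ = √(2DS / (H(1 − d/p)))
    = √(2 × 6,050 × 464 / (26 × 0.63642)) ≈ 582.50

582 rolls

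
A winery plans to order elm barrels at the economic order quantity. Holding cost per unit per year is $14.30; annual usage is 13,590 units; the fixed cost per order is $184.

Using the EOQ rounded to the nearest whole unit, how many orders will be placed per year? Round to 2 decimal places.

22.99 orders per year

2DS/H = 2·13,590·184/14.3 = 349,728.67
EOQ = √349,728.67 ≈ 591.38 → Q = 591
N = D/Q = 13,590/591 ≈ 22.995 orders/yr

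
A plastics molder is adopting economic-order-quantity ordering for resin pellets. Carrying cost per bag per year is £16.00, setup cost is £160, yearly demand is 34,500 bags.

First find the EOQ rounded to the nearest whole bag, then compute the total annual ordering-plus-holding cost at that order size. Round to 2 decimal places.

2DS/H = 2·34,500·160/16 = 690,000.00
EOQ = √690,000.00 ≈ 830.66 → Q = 831 bags
Annual ordering cost = (D/Q)·S = (34,500/831) × 160 = £6,642.60
Annual holding cost  = (Q/2)·H = (831/2) × 16 = £6,648.00
Total = £6,642.60 + £6,648.00 = £13,290.60

£13,290.60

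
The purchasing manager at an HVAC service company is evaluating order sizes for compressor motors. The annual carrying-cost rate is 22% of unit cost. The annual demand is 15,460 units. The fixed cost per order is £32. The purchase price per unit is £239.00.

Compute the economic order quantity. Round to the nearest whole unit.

Holding cost per unit per year: H = 22% × £239 = £52.5800
2DS/H = 2·15,460·32/52.58 = 18,817.80
EOQ = √18,817.80 ≈ 137.18

137 units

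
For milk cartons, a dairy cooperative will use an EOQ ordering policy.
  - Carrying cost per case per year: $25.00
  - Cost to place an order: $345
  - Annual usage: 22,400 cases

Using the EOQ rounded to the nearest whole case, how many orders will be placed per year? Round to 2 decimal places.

Optimal lot size Q* = (2 × 22,400 × $345 / $25)^½ ≈ 786.28 → Q = 786
N = D/Q = 22,400/786 ≈ 28.499 orders/yr

28.50 orders per year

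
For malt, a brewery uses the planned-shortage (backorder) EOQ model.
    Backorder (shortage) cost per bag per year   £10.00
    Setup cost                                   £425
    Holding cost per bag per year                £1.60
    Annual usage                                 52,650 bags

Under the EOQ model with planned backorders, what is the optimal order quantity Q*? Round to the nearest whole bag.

5,696 bags

Q* = √(2DS/H) · √((H + b)/b)
   = √(2 × 52,650 × 425 / 1.6) · √((1.6 + 10) / 10)
   = 5,288.697 × 1.0770 ≈ 5,696.10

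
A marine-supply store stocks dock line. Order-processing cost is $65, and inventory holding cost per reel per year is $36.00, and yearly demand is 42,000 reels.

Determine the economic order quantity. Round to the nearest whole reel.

389 reels

Optimal lot size Q* = (2 × 42,000 × $65 / $36)^½ ≈ 389.44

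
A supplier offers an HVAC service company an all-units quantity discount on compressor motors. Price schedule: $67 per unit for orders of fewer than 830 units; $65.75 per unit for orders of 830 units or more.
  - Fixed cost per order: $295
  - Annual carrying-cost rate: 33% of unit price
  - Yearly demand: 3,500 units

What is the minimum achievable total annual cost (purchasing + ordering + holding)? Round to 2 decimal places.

H₁ = 33%×$67 = $22.1100;  H₂ = 33%×$65.75 = $21.6975
EOQ₁ = √(2×3,500×295/22.1100) = 305.61  (< 830, feasible at tier 1)
EOQ₂ = √(2×3,500×295/21.6975) = 308.50  (< 830 → use Q = 830 at tier-2 price)
TC(tier 1 (EOQ₁), Q≈305.6) = $241,257.01
TC(tier 2, Q≈830.0) = $240,373.44
Minimum at tier 2: $240,373.44

$240,373.44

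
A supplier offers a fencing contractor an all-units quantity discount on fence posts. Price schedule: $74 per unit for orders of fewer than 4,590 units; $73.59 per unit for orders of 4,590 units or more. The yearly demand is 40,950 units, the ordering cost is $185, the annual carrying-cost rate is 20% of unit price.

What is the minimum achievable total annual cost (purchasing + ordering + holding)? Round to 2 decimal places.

$3,045,274.72

H₁ = 20%×$74 = $14.8000;  H₂ = 20%×$73.59 = $14.7180
EOQ₁ = √(2×40,950×185/14.8000) = 1,011.81  (< 4,590, feasible at tier 1)
EOQ₂ = √(2×40,950×185/14.7180) = 1,014.62  (< 4,590 → use Q = 4,590 at tier-2 price)
TC(tier 1 (EOQ₁), Q≈1,011.8) = $3,045,274.72
TC(tier 2, Q≈4,590.0) = $3,048,938.80
Minimum at tier 1 (EOQ₁): $3,045,274.72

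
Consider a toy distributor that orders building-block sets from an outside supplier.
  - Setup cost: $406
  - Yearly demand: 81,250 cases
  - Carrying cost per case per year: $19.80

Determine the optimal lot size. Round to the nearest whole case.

1,825 cases

Optimal lot size Q* = (2 × 81,250 × $406 / $19.8)^½ ≈ 1,825.40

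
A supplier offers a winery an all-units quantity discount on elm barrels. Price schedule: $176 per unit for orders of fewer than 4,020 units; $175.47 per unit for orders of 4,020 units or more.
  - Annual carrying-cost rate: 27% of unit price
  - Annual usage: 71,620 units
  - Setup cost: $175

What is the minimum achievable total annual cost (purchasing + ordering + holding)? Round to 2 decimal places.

$12,639,633.53

H₁ = 27%×$176 = $47.5200;  H₂ = 27%×$175.47 = $47.3769
EOQ₁ = √(2×71,620×175/47.5200) = 726.29  (< 4,020, feasible at tier 1)
EOQ₂ = √(2×71,620×175/47.3769) = 727.39  (< 4,020 → use Q = 4,020 at tier-2 price)
TC(tier 1 (EOQ₁), Q≈726.3) = $12,639,633.53
TC(tier 2, Q≈4,020.0) = $12,665,506.76
Minimum at tier 1 (EOQ₁): $12,639,633.53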